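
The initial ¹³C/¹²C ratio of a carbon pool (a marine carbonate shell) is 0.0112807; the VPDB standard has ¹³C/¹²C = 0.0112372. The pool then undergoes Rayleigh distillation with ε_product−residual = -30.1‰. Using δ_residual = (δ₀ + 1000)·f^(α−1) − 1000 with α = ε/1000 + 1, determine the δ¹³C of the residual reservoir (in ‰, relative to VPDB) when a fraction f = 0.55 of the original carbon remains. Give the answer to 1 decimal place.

δ₀ = (0.0112807/0.0112372 − 1)×1000 = (1.003871 − 1)×1000 = 3.871‰
α − 1 = ε/1000 = -0.0301
f^(α−1) = 0.55^(-0.0301) = 1.018158
δ_res = (3.871 + 1000) × 1.018158 − 1000 = 1022.099 − 1000 = 22.10‰

22.1‰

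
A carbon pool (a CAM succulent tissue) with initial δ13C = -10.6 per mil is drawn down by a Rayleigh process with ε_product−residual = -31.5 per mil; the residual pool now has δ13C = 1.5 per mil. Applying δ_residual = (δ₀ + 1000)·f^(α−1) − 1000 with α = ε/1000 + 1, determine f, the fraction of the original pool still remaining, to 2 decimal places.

α − 1 = ε/1000 = -0.0315
(δ_res + 1000)/(δ₀ + 1000) = (1.5 + 1000)/(-10.6 + 1000) = 1001.5/989.4 = 1.012230
f = 1.012230^(1/-0.0315) = exp(ln(1.012230)/-0.0315) = exp(0.01216/-0.0315)
f = exp(-0.3859) = 0.6798

0.68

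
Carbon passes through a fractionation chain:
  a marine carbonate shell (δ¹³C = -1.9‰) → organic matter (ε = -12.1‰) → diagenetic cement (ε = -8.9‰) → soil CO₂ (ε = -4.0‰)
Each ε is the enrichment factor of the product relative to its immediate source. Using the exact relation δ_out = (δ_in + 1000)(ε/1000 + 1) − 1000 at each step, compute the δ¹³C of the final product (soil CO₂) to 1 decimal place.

-26.7‰

step 1: δ = (-1.90 + 1000)·(-12.1/1000 + 1) − 1000 = -13.98‰
step 2: δ = (-13.98 + 1000)·(-8.9/1000 + 1) − 1000 = -22.75‰
step 3: δ = (-22.75 + 1000)·(-4.0/1000 + 1) − 1000 = -26.66‰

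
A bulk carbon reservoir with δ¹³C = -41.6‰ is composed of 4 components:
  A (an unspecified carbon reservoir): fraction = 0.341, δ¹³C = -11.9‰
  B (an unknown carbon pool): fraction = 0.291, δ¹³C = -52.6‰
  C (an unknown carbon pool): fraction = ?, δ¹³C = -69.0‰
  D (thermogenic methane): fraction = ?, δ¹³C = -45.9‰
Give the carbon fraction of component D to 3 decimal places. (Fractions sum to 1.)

0.137

Let f_D and f_C be the unknown fractions; fractions sum to 1 so f_D + f_C = 0.368.
Mass balance: Σ fᵢ·δᵢ = δ_bulk ⇒ f_D·(-45.9) + f_C·(-69.0) = -41.6 − (-19.364) = -22.236
Substitute f_C = 0.368 − f_D:
f_D·(-45.9 − -69.0) = -22.236 − 0.368×(-69.0) = 3.156
f_D = 3.156 / 23.1 = 0.1366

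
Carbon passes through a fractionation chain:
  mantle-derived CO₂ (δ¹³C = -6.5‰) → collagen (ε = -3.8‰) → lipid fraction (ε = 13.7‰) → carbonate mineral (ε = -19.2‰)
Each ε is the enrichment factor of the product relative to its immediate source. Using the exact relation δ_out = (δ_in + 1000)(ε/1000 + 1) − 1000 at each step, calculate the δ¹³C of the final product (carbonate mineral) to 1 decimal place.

-16.0‰

step 1: δ = (-6.50 + 1000)·(-3.8/1000 + 1) − 1000 = -10.28‰
step 2: δ = (-10.28 + 1000)·(13.7/1000 + 1) − 1000 = 3.28‰
step 3: δ = (3.28 + 1000)·(-19.2/1000 + 1) − 1000 = -15.98‰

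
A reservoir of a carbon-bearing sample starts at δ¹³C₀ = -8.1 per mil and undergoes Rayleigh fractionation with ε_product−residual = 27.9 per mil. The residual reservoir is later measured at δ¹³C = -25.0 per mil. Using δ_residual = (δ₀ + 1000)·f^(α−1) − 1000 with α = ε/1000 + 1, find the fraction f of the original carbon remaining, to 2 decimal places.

α − 1 = ε/1000 = 0.0279
(δ_res + 1000)/(δ₀ + 1000) = (-25.0 + 1000)/(-8.1 + 1000) = 975.0/991.9 = 0.982962
f = 0.982962^(1/0.0279) = exp(ln(0.982962)/0.0279) = exp(-0.01718/0.0279)
f = exp(-0.6159) = 0.5401

0.54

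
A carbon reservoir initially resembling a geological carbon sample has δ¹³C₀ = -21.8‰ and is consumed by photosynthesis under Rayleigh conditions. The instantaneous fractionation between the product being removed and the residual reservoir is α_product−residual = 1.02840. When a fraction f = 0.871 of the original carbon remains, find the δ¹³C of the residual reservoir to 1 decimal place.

Rayleigh residual: δ_res = (δ₀ + 1000)·f^(α−1) − 1000
α − 1 = 0.02840
f^(α−1) = 0.871^(0.02840) = 0.996085
δ_res = (-21.8 + 1000) × 0.996085 − 1000 = 974.371 − 1000 = -25.63‰

-25.6‰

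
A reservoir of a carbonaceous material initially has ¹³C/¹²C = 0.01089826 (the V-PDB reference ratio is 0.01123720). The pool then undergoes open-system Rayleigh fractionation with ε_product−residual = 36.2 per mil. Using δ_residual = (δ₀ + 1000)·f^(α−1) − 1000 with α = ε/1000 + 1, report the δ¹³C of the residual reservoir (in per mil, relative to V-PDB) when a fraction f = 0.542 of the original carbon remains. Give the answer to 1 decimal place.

-51.4 per mil

δ₀ = (0.01089826/0.01123720 − 1)×1000 = (0.969838 − 1)×1000 = -30.162 per mil
α − 1 = ε/1000 = 0.0362
f^(α−1) = 0.542^(0.0362) = 0.978072
δ_res = (-30.162 + 1000) × 0.978072 − 1000 = 948.571 − 1000 = -51.43 per mil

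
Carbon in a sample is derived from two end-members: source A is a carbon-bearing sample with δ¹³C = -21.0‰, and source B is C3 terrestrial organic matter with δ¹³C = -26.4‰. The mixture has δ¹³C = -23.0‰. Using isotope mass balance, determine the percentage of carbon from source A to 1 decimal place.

63.0%

δ_mix = f_A·δ_A + (1 − f_A)·δ_B  ⇒  f_A = (δ_mix − δ_B)/(δ_A − δ_B)
f_A = (-23.0 − (-26.4)) / (-21.0 − (-26.4))
f_A = 3.4 / 5.4 = 0.6296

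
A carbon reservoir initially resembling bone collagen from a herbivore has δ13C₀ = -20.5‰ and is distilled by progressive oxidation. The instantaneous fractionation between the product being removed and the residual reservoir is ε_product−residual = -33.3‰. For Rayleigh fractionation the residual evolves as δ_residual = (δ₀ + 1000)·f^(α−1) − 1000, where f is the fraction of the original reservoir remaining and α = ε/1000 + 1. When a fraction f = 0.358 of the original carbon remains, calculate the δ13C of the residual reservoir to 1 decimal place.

13.6‰

Rayleigh residual: δ_res = (δ₀ + 1000)·f^(α−1) − 1000
α = ε/1000 + 1 = 0.96670, so α − 1 = -0.03330
f^(α−1) = 0.358^(-0.03330) = 1.034798
δ_res = (-20.5 + 1000) × 1.034798 − 1000 = 1013.585 − 1000 = 13.58‰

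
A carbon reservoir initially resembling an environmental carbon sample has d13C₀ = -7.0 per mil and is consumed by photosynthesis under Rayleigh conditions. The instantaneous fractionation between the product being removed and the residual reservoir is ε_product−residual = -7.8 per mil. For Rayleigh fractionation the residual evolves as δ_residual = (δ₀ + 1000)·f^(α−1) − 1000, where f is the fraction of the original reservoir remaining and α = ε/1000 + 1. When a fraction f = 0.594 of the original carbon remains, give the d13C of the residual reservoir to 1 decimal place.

Rayleigh residual: δ_res = (δ₀ + 1000)·f^(α−1) − 1000
α = ε/1000 + 1 = 0.99220, so α − 1 = -0.00780
f^(α−1) = 0.594^(-0.00780) = 1.004071
δ_res = (-7.0 + 1000) × 1.004071 − 1000 = 997.043 − 1000 = -2.96 per mil

-3.0 per mil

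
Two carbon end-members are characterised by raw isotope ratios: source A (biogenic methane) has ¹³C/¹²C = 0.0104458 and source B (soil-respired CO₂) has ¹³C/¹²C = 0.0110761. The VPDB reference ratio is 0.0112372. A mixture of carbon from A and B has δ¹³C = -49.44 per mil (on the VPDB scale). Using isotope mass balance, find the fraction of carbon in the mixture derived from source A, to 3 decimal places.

0.626

δ_A = (0.0104458/0.0112372 − 1)×1000 = (0.929573 − 1)×1000 = -70.427 per mil
δ_B = (0.0110761/0.0112372 − 1)×1000 = (0.985664 − 1)×1000 = -14.336 per mil
f_A = (δ_mix − δ_B)/(δ_A − δ_B) = (-49.44 − (-14.336))/(-70.427 − (-14.336))
f_A = -35.104 / -56.090 = 0.6258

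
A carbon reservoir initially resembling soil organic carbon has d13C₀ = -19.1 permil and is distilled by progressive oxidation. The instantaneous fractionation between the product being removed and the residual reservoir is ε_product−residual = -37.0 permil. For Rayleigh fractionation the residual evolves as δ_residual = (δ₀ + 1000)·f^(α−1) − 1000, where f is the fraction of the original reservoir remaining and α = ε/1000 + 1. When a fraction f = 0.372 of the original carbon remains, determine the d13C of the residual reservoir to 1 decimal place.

Rayleigh residual: δ_res = (δ₀ + 1000)·f^(α−1) − 1000
α = ε/1000 + 1 = 0.96300, so α − 1 = -0.03700
f^(α−1) = 0.372^(-0.03700) = 1.037265
δ_res = (-19.1 + 1000) × 1.037265 − 1000 = 1017.454 − 1000 = 17.45 permil

17.5 permil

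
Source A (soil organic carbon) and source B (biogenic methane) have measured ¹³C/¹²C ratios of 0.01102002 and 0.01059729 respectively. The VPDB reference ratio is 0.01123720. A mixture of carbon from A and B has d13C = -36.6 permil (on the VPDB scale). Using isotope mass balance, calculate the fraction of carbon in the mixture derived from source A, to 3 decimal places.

δ_A = (0.01102002/0.01123720 − 1)×1000 = (0.980673 − 1)×1000 = -19.327 permil
δ_B = (0.01059729/0.01123720 − 1)×1000 = (0.943054 − 1)×1000 = -56.946 permil
f_A = (δ_mix − δ_B)/(δ_A − δ_B) = (-36.6 − (-56.946))/(-19.327 − (-56.946))
f_A = 20.346 / 37.619 = 0.5408

0.541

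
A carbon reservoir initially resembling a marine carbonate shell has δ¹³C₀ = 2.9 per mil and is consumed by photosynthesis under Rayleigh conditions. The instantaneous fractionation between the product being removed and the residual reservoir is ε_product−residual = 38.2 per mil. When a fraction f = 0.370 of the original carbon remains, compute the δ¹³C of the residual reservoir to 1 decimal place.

Rayleigh residual: δ_res = (δ₀ + 1000)·f^(α−1) − 1000
α = ε/1000 + 1 = 1.03820, so α − 1 = 0.03820
f^(α−1) = 0.370^(0.03820) = 0.962732
δ_res = (2.9 + 1000) × 0.962732 − 1000 = 965.524 − 1000 = -34.48 per mil

-34.5 per mil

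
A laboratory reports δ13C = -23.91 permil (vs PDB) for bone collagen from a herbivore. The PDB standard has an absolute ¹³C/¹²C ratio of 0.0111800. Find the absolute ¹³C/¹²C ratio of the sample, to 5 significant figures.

R_sample = R_standard × (δ13C/1000 + 1)
R_sample = 0.0111800 × (-23.91/1000 + 1) = 0.0111800 × 0.976090
R_sample = 0.0109127

0.010913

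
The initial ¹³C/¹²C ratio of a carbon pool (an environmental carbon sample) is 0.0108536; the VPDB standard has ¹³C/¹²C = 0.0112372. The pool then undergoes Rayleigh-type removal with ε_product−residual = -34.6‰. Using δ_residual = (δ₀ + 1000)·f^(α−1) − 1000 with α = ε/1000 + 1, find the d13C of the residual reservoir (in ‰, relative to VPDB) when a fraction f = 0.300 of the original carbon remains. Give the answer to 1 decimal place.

6.9‰

δ₀ = (0.0108536/0.0112372 − 1)×1000 = (0.965863 − 1)×1000 = -34.137‰
α − 1 = ε/1000 = -0.0346
f^(α−1) = 0.300^(-0.0346) = 1.042537
δ_res = (-34.137 + 1000) × 1.042537 − 1000 = 1006.949 − 1000 = 6.95‰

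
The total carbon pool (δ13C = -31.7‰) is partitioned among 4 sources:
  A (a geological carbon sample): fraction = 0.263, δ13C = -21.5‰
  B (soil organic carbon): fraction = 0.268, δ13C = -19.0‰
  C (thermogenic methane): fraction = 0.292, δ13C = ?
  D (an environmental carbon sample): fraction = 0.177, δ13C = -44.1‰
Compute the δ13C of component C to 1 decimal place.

Isotope mass balance: δ_bulk = Σ fᵢ·δᵢ.
-31.7 = 0.263×(-21.5) + 0.268×(-19.0) + 0.292×δ_C + 0.177×(-44.1)
0.292·δ_C = -31.7 − (-18.552) = -13.148
δ_C = -13.148 / 0.292 = -45.03‰

-45.0‰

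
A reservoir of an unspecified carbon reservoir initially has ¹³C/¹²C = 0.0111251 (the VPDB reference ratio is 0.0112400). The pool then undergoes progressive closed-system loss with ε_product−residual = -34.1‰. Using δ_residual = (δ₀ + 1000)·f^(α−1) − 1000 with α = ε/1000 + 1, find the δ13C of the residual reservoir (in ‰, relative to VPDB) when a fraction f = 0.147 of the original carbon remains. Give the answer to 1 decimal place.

56.7‰

δ₀ = (0.0111251/0.0112400 − 1)×1000 = (0.989778 − 1)×1000 = -10.222‰
α − 1 = ε/1000 = -0.0341
f^(α−1) = 0.147^(-0.0341) = 1.067565
δ_res = (-10.222 + 1000) × 1.067565 − 1000 = 1056.652 − 1000 = 56.65‰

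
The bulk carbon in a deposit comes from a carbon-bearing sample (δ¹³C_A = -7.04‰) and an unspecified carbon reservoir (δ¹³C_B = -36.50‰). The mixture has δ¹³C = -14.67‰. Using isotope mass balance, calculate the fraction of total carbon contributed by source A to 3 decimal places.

0.741

δ_mix = f_A·δ_A + (1 − f_A)·δ_B  ⇒  f_A = (δ_mix − δ_B)/(δ_A − δ_B)
f_A = (-14.67 − (-36.50)) / (-7.04 − (-36.50))
f_A = 21.83 / 29.46 = 0.7410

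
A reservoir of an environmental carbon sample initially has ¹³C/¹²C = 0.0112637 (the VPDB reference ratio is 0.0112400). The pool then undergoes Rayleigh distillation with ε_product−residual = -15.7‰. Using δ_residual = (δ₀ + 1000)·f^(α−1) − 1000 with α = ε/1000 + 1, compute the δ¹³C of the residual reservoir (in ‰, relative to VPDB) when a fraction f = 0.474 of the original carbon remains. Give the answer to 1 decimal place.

δ₀ = (0.0112637/0.0112400 − 1)×1000 = (1.002109 − 1)×1000 = 2.109‰
α − 1 = ε/1000 = -0.0157
f^(α−1) = 0.474^(-0.0157) = 1.011790
δ_res = (2.109 + 1000) × 1.011790 − 1000 = 1013.923 − 1000 = 13.92‰

13.9‰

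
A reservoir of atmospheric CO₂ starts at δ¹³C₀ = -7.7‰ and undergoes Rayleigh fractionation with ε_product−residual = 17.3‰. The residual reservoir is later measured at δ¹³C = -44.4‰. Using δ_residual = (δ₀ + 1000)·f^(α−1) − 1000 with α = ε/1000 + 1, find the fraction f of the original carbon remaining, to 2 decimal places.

0.11

α − 1 = ε/1000 = 0.0173
(δ_res + 1000)/(δ₀ + 1000) = (-44.4 + 1000)/(-7.7 + 1000) = 955.6/992.3 = 0.963015
f = 0.963015^(1/0.0173) = exp(ln(0.963015)/0.0173) = exp(-0.03769/0.0173)
f = exp(-2.1784) = 0.1132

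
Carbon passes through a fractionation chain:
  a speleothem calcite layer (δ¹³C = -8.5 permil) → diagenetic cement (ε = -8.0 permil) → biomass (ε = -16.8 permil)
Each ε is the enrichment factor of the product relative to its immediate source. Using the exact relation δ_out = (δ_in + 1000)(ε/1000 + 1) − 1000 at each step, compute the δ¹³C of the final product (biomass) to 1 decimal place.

step 1: δ = (-8.50 + 1000)·(-8.0/1000 + 1) − 1000 = -16.43 permil
step 2: δ = (-16.43 + 1000)·(-16.8/1000 + 1) − 1000 = -32.96 permil

-33.0 permil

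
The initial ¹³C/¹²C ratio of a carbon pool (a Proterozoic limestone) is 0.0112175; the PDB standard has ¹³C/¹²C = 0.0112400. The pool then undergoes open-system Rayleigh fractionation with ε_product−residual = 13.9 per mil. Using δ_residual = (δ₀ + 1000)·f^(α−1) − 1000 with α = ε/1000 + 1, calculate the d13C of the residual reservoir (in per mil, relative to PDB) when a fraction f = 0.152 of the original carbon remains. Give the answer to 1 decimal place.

δ₀ = (0.0112175/0.0112400 − 1)×1000 = (0.997998 − 1)×1000 = -2.002 per mil
α − 1 = ε/1000 = 0.0139
f^(α−1) = 0.152^(0.0139) = 0.974154
δ_res = (-2.002 + 1000) × 0.974154 − 1000 = 972.204 − 1000 = -27.80 per mil

-27.8 per mil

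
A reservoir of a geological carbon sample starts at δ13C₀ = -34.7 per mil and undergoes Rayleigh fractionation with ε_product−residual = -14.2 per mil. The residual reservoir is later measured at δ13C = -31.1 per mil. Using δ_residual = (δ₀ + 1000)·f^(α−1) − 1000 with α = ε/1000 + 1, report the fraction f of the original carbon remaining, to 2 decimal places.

α − 1 = ε/1000 = -0.0142
(δ_res + 1000)/(δ₀ + 1000) = (-31.1 + 1000)/(-34.7 + 1000) = 968.9/965.3 = 1.003729
f = 1.003729^(1/-0.0142) = exp(ln(1.003729)/-0.0142) = exp(0.00372/-0.0142)
f = exp(-0.2621) = 0.7694

0.77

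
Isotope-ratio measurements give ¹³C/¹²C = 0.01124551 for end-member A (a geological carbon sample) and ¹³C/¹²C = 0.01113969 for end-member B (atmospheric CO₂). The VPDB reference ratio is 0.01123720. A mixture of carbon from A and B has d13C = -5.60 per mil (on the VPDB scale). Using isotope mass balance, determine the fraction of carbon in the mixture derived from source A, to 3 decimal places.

0.327

δ_A = (0.01124551/0.01123720 − 1)×1000 = (1.000740 − 1)×1000 = 0.740 per mil
δ_B = (0.01113969/0.01123720 − 1)×1000 = (0.991323 − 1)×1000 = -8.677 per mil
f_A = (δ_mix − δ_B)/(δ_A − δ_B) = (-5.60 − (-8.677))/(0.740 − (-8.677))
f_A = 3.077 / 9.417 = 0.3268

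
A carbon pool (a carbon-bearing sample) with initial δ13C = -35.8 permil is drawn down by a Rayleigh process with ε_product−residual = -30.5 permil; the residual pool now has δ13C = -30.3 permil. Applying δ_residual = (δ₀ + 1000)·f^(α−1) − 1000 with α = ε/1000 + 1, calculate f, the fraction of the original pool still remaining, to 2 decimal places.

α − 1 = ε/1000 = -0.0305
(δ_res + 1000)/(δ₀ + 1000) = (-30.3 + 1000)/(-35.8 + 1000) = 969.7/964.2 = 1.005704
f = 1.005704^(1/-0.0305) = exp(ln(1.005704)/-0.0305) = exp(0.00569/-0.0305)
f = exp(-0.1865) = 0.8299

0.83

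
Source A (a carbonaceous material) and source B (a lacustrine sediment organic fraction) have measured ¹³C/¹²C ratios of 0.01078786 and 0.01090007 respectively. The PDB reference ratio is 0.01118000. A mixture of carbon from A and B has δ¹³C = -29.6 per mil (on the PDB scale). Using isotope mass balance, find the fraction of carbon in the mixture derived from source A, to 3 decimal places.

δ_A = (0.01078786/0.01118000 − 1)×1000 = (0.964925 − 1)×1000 = -35.075 per mil
δ_B = (0.01090007/0.01118000 − 1)×1000 = (0.974962 − 1)×1000 = -25.038 per mil
f_A = (δ_mix − δ_B)/(δ_A − δ_B) = (-29.6 − (-25.038))/(-35.075 − (-25.038))
f_A = -4.562 / -10.037 = 0.4545

0.454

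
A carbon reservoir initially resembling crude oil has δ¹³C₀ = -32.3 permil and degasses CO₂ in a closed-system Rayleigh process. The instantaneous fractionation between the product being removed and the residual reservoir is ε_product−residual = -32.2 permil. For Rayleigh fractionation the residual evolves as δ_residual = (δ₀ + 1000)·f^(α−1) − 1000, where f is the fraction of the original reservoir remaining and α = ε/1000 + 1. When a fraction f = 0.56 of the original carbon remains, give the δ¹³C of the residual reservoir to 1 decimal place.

Rayleigh residual: δ_res = (δ₀ + 1000)·f^(α−1) − 1000
α = ε/1000 + 1 = 0.96780, so α − 1 = -0.03220
f^(α−1) = 0.56^(-0.03220) = 1.018846
δ_res = (-32.3 + 1000) × 1.018846 − 1000 = 985.937 − 1000 = -14.06 permil

-14.1 permil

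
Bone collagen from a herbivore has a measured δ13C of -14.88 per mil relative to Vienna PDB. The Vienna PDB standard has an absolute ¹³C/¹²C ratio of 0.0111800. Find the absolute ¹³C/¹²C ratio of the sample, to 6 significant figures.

0.0110136

R_sample = R_standard × (δ13C/1000 + 1)
R_sample = 0.0111800 × (-14.88/1000 + 1) = 0.0111800 × 0.985120
R_sample = 0.0110136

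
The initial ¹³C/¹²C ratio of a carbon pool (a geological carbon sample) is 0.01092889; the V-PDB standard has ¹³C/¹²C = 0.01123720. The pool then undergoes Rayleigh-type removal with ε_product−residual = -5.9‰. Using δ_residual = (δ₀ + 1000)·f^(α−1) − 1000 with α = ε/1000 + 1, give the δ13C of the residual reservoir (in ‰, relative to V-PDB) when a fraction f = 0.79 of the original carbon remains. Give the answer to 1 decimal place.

-26.1‰

δ₀ = (0.01092889/0.01123720 − 1)×1000 = (0.972563 − 1)×1000 = -27.437‰
α − 1 = ε/1000 = -0.0059
f^(α−1) = 0.79^(-0.0059) = 1.001392
δ_res = (-27.437 + 1000) × 1.001392 − 1000 = 973.917 − 1000 = -26.08‰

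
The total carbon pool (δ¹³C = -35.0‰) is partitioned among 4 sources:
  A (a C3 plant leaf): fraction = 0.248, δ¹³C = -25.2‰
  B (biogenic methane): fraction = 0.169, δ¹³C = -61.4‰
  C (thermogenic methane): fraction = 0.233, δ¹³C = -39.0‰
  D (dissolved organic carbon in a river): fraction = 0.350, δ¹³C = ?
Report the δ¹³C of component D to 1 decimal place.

Isotope mass balance: δ_bulk = Σ fᵢ·δᵢ.
-35.0 = 0.248×(-25.2) + 0.169×(-61.4) + 0.233×(-39.0) + 0.350×δ_D
0.350·δ_D = -35.0 − (-25.713) = -9.287
δ_D = -9.287 / 0.350 = -26.53‰

-26.5‰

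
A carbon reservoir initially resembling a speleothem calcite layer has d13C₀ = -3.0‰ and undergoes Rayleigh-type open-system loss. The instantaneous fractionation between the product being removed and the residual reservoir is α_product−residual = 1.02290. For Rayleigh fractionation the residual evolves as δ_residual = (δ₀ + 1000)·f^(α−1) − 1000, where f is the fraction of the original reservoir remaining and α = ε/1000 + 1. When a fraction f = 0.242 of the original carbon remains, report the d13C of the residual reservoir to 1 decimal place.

-34.9‰

Rayleigh residual: δ_res = (δ₀ + 1000)·f^(α−1) − 1000
α − 1 = 0.02290
f^(α−1) = 0.242^(0.02290) = 0.968031
δ_res = (-3.0 + 1000) × 0.968031 − 1000 = 965.127 − 1000 = -34.87‰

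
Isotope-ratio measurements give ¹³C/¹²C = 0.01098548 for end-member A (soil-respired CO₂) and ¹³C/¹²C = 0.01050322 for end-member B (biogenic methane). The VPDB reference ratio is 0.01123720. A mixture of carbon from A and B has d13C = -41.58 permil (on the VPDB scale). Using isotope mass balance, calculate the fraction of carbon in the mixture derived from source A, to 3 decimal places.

0.553

δ_A = (0.01098548/0.01123720 − 1)×1000 = (0.977599 − 1)×1000 = -22.401 permil
δ_B = (0.01050322/0.01123720 − 1)×1000 = (0.934683 − 1)×1000 = -65.317 permil
f_A = (δ_mix − δ_B)/(δ_A − δ_B) = (-41.58 − (-65.317))/(-22.401 − (-65.317))
f_A = 23.737 / 42.916 = 0.5531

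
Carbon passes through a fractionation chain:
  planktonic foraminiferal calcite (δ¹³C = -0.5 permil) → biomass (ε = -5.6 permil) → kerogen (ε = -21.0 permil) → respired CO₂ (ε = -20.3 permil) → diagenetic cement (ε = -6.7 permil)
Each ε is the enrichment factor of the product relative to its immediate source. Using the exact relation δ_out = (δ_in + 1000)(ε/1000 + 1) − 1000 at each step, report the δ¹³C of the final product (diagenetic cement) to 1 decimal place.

step 1: δ = (-0.50 + 1000)·(-5.6/1000 + 1) − 1000 = -6.10 permil
step 2: δ = (-6.10 + 1000)·(-21.0/1000 + 1) − 1000 = -26.97 permil
step 3: δ = (-26.97 + 1000)·(-20.3/1000 + 1) − 1000 = -46.72 permil
step 4: δ = (-46.72 + 1000)·(-6.7/1000 + 1) − 1000 = -53.11 permil

-53.1 permil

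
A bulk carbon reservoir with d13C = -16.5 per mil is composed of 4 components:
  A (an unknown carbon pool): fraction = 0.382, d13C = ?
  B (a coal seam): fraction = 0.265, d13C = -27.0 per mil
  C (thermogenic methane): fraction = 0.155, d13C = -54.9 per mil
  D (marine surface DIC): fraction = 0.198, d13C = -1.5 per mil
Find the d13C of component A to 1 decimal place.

-1.4 per mil

Isotope mass balance: δ_bulk = Σ fᵢ·δᵢ.
-16.5 = 0.382×δ_A + 0.265×(-27.0) + 0.155×(-54.9) + 0.198×(-1.5)
0.382·δ_A = -16.5 − (-15.961) = -0.539
δ_A = -0.539 / 0.382 = -1.41 per mil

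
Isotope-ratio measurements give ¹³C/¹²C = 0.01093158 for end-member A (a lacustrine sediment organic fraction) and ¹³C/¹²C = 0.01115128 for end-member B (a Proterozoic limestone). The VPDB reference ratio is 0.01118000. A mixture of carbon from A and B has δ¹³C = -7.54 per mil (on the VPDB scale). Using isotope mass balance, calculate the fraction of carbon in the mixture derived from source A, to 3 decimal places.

0.253

δ_A = (0.01093158/0.01118000 − 1)×1000 = (0.977780 − 1)×1000 = -22.220 per mil
δ_B = (0.01115128/0.01118000 − 1)×1000 = (0.997431 − 1)×1000 = -2.569 per mil
f_A = (δ_mix − δ_B)/(δ_A − δ_B) = (-7.54 − (-2.569))/(-22.220 − (-2.569))
f_A = -4.971 / -19.651 = 0.2530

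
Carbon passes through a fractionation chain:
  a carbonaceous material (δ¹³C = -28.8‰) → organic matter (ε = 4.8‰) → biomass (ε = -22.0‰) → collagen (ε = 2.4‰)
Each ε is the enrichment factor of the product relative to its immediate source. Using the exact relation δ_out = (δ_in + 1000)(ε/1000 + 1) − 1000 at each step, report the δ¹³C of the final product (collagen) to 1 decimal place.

-43.3‰

step 1: δ = (-28.80 + 1000)·(4.8/1000 + 1) − 1000 = -24.14‰
step 2: δ = (-24.14 + 1000)·(-22.0/1000 + 1) − 1000 = -45.61‰
step 3: δ = (-45.61 + 1000)·(2.4/1000 + 1) − 1000 = -43.32‰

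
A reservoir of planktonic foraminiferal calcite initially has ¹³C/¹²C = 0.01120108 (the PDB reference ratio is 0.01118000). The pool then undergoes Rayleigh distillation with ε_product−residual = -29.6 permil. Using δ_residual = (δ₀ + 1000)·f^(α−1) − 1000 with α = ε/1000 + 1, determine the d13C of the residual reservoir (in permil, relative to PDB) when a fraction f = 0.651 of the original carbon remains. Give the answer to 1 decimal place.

14.7 permil

δ₀ = (0.01120108/0.01118000 − 1)×1000 = (1.001886 − 1)×1000 = 1.886 permil
α − 1 = ε/1000 = -0.0296
f^(α−1) = 0.651^(-0.0296) = 1.012787
δ_res = (1.886 + 1000) × 1.012787 − 1000 = 1014.696 − 1000 = 14.70 permil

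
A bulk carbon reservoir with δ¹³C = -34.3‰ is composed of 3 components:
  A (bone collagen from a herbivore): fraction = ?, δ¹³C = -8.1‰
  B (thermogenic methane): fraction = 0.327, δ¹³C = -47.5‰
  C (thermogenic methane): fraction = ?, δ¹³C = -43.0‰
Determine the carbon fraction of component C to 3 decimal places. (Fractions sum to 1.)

Let f_C and f_A be the unknown fractions; fractions sum to 1 so f_C + f_A = 0.673.
Mass balance: Σ fᵢ·δᵢ = δ_bulk ⇒ f_C·(-43.0) + f_A·(-8.1) = -34.3 − (-15.533) = -18.767
Substitute f_A = 0.673 − f_C:
f_C·(-43.0 − -8.1) = -18.767 − 0.673×(-8.1) = -13.316
f_C = -13.316 / -34.9 = 0.3816

0.382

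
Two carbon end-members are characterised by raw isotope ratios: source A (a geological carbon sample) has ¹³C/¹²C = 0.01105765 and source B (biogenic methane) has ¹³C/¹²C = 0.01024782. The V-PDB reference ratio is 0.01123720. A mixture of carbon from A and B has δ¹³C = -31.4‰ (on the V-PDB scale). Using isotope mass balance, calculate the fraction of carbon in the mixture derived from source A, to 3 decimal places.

δ_A = (0.01105765/0.01123720 − 1)×1000 = (0.984022 − 1)×1000 = -15.978‰
δ_B = (0.01024782/0.01123720 − 1)×1000 = (0.911955 − 1)×1000 = -88.045‰
f_A = (δ_mix − δ_B)/(δ_A − δ_B) = (-31.4 − (-88.045))/(-15.978 − (-88.045))
f_A = 56.645 / 72.067 = 0.7860

0.786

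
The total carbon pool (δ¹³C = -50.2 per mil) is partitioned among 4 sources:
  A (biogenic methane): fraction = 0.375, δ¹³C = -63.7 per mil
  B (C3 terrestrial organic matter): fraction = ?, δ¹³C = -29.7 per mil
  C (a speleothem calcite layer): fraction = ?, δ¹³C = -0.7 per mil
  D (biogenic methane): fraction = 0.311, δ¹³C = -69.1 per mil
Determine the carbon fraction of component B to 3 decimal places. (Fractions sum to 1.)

Let f_B and f_C be the unknown fractions; fractions sum to 1 so f_B + f_C = 0.314.
Mass balance: Σ fᵢ·δᵢ = δ_bulk ⇒ f_B·(-29.7) + f_C·(-0.7) = -50.2 − (-45.378) = -4.822
Substitute f_C = 0.314 − f_B:
f_B·(-29.7 − -0.7) = -4.822 − 0.314×(-0.7) = -4.603
f_B = -4.603 / -29.0 = 0.1587

0.159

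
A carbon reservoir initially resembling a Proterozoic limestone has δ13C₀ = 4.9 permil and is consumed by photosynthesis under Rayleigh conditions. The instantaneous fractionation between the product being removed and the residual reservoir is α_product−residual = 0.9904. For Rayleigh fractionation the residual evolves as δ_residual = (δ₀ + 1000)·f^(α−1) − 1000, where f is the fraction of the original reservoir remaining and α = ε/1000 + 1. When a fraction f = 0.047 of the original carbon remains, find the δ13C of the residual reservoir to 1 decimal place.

Rayleigh residual: δ_res = (δ₀ + 1000)·f^(α−1) − 1000
α − 1 = -0.00960
f^(α−1) = 0.047^(-0.00960) = 1.029788
δ_res = (4.9 + 1000) × 1.029788 − 1000 = 1034.834 − 1000 = 34.83 permil

34.8 permil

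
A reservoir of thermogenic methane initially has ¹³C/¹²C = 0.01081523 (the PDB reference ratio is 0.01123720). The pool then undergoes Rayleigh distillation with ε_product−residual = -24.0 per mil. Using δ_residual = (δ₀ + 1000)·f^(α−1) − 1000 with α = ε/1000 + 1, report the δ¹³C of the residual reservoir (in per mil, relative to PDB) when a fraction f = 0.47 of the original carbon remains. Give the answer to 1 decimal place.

δ₀ = (0.01081523/0.01123720 − 1)×1000 = (0.962449 − 1)×1000 = -37.551 per mil
α − 1 = ε/1000 = -0.0240
f^(α−1) = 0.47^(-0.0240) = 1.018286
δ_res = (-37.551 + 1000) × 1.018286 − 1000 = 980.048 − 1000 = -19.95 per mil

-20.0 per mil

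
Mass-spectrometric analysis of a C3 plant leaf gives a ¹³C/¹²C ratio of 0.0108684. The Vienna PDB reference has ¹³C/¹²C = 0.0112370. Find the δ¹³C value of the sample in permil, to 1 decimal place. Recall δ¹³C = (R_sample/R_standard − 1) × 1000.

δ¹³C = (R_sample / R_standard − 1) × 1000
R_sample / R_standard = 0.0108684 / 0.0112370 = 0.967198
δ¹³C = (0.967198 − 1) × 1000 = -32.80 permil

-32.8 permil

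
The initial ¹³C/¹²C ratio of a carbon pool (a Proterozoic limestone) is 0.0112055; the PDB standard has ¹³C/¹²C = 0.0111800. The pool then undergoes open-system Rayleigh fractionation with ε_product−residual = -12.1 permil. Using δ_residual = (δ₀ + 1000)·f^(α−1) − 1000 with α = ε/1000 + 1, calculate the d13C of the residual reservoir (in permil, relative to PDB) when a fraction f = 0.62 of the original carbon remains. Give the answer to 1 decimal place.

8.1 permil

δ₀ = (0.0112055/0.0111800 − 1)×1000 = (1.002281 − 1)×1000 = 2.281 permil
α − 1 = ε/1000 = -0.0121
f^(α−1) = 0.62^(-0.0121) = 1.005801
δ_res = (2.281 + 1000) × 1.005801 − 1000 = 1008.095 − 1000 = 8.10 permil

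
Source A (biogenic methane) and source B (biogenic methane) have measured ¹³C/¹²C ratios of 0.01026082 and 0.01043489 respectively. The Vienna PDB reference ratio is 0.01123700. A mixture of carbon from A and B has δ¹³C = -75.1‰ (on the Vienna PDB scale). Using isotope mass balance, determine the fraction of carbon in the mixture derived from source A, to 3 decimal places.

δ_A = (0.01026082/0.01123700 − 1)×1000 = (0.913128 − 1)×1000 = -86.872‰
δ_B = (0.01043489/0.01123700 − 1)×1000 = (0.928619 − 1)×1000 = -71.381‰
f_A = (δ_mix − δ_B)/(δ_A − δ_B) = (-75.1 − (-71.381))/(-86.872 − (-71.381))
f_A = -3.719 / -15.491 = 0.2401

0.240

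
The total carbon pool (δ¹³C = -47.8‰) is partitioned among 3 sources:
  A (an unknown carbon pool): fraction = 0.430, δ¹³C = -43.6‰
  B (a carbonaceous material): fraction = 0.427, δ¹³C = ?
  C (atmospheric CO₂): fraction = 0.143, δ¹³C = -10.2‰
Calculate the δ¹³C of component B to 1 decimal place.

Isotope mass balance: δ_bulk = Σ fᵢ·δᵢ.
-47.8 = 0.430×(-43.6) + 0.427×δ_B + 0.143×(-10.2)
0.427·δ_B = -47.8 − (-20.207) = -27.593
δ_B = -27.593 / 0.427 = -64.62‰

-64.6‰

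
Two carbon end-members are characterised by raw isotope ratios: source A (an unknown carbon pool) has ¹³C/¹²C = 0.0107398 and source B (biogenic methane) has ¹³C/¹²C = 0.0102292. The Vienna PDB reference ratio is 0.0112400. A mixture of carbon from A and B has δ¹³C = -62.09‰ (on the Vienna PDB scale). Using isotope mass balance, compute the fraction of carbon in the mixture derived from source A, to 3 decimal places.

δ_A = (0.0107398/0.0112400 − 1)×1000 = (0.955498 − 1)×1000 = -44.502‰
δ_B = (0.0102292/0.0112400 − 1)×1000 = (0.910071 − 1)×1000 = -89.929‰
f_A = (δ_mix − δ_B)/(δ_A − δ_B) = (-62.09 − (-89.929))/(-44.502 − (-89.929))
f_A = 27.839 / 45.427 = 0.6128

0.613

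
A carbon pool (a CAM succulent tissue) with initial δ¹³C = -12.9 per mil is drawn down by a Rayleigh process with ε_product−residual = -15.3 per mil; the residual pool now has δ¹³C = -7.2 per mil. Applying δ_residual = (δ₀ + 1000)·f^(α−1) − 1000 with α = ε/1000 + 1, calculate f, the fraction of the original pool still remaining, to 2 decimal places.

α − 1 = ε/1000 = -0.0153
(δ_res + 1000)/(δ₀ + 1000) = (-7.2 + 1000)/(-12.9 + 1000) = 992.8/987.1 = 1.005774
f = 1.005774^(1/-0.0153) = exp(ln(1.005774)/-0.0153) = exp(0.00576/-0.0153)
f = exp(-0.3763) = 0.6864

0.69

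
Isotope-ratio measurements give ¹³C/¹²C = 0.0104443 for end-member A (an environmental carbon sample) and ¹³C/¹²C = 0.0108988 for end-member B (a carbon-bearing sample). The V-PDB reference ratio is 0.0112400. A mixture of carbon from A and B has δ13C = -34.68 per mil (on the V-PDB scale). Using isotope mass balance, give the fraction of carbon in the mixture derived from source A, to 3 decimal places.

0.107

δ_A = (0.0104443/0.0112400 − 1)×1000 = (0.929208 − 1)×1000 = -70.792 per mil
δ_B = (0.0108988/0.0112400 − 1)×1000 = (0.969644 − 1)×1000 = -30.356 per mil
f_A = (δ_mix − δ_B)/(δ_A − δ_B) = (-34.68 − (-30.356))/(-70.792 − (-30.356))
f_A = -4.324 / -40.436 = 0.1069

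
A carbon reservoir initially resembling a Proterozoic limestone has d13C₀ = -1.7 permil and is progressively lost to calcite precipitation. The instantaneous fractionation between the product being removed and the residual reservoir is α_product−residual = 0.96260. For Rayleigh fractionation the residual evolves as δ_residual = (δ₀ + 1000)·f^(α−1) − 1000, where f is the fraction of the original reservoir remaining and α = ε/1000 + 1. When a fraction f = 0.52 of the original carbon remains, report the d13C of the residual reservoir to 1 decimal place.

23.0 permil

Rayleigh residual: δ_res = (δ₀ + 1000)·f^(α−1) − 1000
α − 1 = -0.03740
f^(α−1) = 0.52^(-0.03740) = 1.024758
δ_res = (-1.7 + 1000) × 1.024758 − 1000 = 1023.016 − 1000 = 23.02 permil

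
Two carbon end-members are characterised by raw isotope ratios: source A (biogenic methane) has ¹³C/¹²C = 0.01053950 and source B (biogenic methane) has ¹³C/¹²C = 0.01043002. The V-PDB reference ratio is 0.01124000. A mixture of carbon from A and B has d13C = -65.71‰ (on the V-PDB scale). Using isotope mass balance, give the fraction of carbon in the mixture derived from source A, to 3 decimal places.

δ_A = (0.01053950/0.01124000 − 1)×1000 = (0.937678 − 1)×1000 = -62.322‰
δ_B = (0.01043002/0.01124000 − 1)×1000 = (0.927938 − 1)×1000 = -72.062‰
f_A = (δ_mix − δ_B)/(δ_A − δ_B) = (-65.71 − (-72.062))/(-62.322 − (-72.062))
f_A = 6.352 / 9.740 = 0.6522

0.652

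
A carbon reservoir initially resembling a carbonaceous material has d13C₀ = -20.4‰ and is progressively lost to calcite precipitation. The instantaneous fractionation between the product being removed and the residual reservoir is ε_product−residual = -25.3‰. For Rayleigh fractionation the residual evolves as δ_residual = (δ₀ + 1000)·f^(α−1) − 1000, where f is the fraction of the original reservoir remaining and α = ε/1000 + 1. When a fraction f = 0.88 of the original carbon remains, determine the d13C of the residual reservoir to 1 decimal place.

Rayleigh residual: δ_res = (δ₀ + 1000)·f^(α−1) − 1000
α = ε/1000 + 1 = 0.97470, so α − 1 = -0.02530
f^(α−1) = 0.88^(-0.02530) = 1.003239
δ_res = (-20.4 + 1000) × 1.003239 − 1000 = 982.773 − 1000 = -17.23‰

-17.2‰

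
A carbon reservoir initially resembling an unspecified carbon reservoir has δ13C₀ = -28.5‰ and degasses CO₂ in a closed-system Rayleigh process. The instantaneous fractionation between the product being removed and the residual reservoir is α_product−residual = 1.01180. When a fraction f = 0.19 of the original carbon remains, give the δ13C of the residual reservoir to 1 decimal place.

Rayleigh residual: δ_res = (δ₀ + 1000)·f^(α−1) − 1000
α − 1 = 0.01180
f^(α−1) = 0.19^(0.01180) = 0.980594
δ_res = (-28.5 + 1000) × 0.980594 − 1000 = 952.647 − 1000 = -47.35‰

-47.4‰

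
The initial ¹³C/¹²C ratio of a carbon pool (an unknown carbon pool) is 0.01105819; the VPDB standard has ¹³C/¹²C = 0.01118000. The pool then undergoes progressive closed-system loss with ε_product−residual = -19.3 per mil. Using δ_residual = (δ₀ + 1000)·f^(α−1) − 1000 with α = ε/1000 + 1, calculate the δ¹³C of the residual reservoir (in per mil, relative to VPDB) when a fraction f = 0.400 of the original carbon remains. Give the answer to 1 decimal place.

δ₀ = (0.01105819/0.01118000 − 1)×1000 = (0.989105 − 1)×1000 = -10.895 per mil
α − 1 = ε/1000 = -0.0193
f^(α−1) = 0.400^(-0.0193) = 1.017842
δ_res = (-10.895 + 1000) × 1.017842 − 1000 = 1006.752 − 1000 = 6.75 per mil

6.8 per mil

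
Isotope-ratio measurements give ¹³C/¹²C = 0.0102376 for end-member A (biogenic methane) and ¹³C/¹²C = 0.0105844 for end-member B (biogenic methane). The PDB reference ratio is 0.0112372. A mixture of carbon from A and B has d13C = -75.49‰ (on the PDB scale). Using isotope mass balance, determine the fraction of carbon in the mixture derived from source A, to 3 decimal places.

δ_A = (0.0102376/0.0112372 − 1)×1000 = (0.911045 − 1)×1000 = -88.955‰
δ_B = (0.0105844/0.0112372 − 1)×1000 = (0.941907 − 1)×1000 = -58.093‰
f_A = (δ_mix − δ_B)/(δ_A − δ_B) = (-75.49 − (-58.093))/(-88.955 − (-58.093))
f_A = -17.397 / -30.862 = 0.5637

0.564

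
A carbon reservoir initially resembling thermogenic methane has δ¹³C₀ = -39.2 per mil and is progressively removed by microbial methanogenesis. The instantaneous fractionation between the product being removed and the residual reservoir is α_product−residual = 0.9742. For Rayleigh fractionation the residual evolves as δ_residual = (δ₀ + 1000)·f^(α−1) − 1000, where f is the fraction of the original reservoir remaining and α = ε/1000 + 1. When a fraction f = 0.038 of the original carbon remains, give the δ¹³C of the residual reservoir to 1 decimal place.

Rayleigh residual: δ_res = (δ₀ + 1000)·f^(α−1) − 1000
α − 1 = -0.02580
f^(α−1) = 0.038^(-0.02580) = 1.088032
δ_res = (-39.2 + 1000) × 1.088032 − 1000 = 1045.381 − 1000 = 45.38 per mil

45.4 per mil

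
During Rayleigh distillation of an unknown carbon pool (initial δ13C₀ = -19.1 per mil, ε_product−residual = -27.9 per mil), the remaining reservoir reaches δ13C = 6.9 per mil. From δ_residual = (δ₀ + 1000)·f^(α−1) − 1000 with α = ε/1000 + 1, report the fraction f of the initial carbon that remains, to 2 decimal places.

α − 1 = ε/1000 = -0.0279
(δ_res + 1000)/(δ₀ + 1000) = (6.9 + 1000)/(-19.1 + 1000) = 1006.9/980.9 = 1.026506
f = 1.026506^(1/-0.0279) = exp(ln(1.026506)/-0.0279) = exp(0.02616/-0.0279)
f = exp(-0.9377) = 0.3915

0.39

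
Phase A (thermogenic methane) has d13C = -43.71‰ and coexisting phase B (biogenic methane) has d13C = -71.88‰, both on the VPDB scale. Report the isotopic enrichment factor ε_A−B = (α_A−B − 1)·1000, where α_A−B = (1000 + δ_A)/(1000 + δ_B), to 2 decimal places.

30.35‰

α_A−B = (1000 + -43.71) / (1000 + -71.88) = 956.29 / 928.12 = 1.030352
ε_A−B = (1.030352 − 1) × 1000 = 30.352‰
(The approximation ε ≈ δ_A − δ_B would give 28.17‰.)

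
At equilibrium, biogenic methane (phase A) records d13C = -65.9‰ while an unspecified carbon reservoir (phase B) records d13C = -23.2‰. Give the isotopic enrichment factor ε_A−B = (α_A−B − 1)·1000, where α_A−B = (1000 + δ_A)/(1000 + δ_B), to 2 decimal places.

α_A−B = (1000 + -65.9) / (1000 + -23.2) = 934.1 / 976.8 = 0.956286
ε_A−B = (0.956286 − 1) × 1000 = -43.714‰
(The approximation ε ≈ δ_A − δ_B would give -42.7‰.)

-43.71‰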